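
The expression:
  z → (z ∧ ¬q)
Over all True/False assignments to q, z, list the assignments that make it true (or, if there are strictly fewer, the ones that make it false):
is false only for:
  q=True, z=True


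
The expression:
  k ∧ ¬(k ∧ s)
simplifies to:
k ∧ ¬s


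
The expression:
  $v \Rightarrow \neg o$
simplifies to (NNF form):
$\neg o \vee \neg v$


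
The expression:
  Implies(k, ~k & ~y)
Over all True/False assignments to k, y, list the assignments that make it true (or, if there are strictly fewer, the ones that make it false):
is true only for:
  k=False, y=False;
  k=False, y=True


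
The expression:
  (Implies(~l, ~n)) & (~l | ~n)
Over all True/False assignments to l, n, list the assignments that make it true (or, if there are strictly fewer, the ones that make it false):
is true only for:
  l=False, n=False;
  l=True, n=False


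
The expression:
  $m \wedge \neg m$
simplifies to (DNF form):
$\text{False}$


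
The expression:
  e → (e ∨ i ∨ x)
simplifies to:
True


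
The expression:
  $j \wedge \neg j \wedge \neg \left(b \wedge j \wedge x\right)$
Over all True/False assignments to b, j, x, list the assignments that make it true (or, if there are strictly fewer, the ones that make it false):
is never true.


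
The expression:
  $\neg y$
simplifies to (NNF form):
$\neg y$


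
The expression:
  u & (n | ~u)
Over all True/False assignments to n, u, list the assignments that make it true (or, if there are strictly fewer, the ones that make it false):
is true only for:
  n=True, u=True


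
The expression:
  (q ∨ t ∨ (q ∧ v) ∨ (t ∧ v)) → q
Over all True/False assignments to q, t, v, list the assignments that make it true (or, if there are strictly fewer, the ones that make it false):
is false only for:
  q=False, t=True, v=False;
  q=False, t=True, v=True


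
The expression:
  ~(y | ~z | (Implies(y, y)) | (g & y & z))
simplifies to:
False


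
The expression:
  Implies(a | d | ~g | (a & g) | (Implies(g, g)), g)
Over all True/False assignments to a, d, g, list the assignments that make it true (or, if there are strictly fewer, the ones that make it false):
is true only for:
  a=False, d=False, g=True;
  a=False, d=True, g=True;
  a=True, d=False, g=True;
  a=True, d=True, g=True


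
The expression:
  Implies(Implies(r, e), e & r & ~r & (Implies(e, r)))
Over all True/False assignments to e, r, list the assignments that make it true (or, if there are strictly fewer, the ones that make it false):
is true only for:
  e=False, r=True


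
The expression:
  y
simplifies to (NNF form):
y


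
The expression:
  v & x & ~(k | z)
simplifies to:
v & x & ~k & ~z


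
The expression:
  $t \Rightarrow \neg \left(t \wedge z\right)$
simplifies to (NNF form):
$\neg t \vee \neg z$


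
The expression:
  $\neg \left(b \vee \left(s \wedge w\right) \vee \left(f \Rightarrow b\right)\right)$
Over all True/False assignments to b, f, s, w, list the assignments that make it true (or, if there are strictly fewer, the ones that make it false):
is true only for:
  b=False, f=True, s=False, w=False;
  b=False, f=True, s=False, w=True;
  b=False, f=True, s=True, w=False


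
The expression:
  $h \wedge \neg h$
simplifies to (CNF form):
$\text{False}$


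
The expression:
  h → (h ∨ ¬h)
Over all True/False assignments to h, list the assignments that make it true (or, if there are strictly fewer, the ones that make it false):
is always true.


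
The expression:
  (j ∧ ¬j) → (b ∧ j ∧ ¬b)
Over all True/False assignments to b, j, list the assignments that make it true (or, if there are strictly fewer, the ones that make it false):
is always true.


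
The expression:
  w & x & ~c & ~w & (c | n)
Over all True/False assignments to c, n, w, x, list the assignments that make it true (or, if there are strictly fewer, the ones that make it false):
is never true.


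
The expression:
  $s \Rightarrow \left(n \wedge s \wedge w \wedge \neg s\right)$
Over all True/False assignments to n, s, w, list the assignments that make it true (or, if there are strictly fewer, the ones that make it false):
is true only for:
  n=False, s=False, w=False;
  n=False, s=False, w=True;
  n=True, s=False, w=False;
  n=True, s=False, w=True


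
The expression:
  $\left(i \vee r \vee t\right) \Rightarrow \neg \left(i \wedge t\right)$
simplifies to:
$\neg i \vee \neg t$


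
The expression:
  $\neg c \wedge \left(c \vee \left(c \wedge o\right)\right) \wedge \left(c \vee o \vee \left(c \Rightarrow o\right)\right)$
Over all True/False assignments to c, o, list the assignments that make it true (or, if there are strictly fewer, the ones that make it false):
is never true.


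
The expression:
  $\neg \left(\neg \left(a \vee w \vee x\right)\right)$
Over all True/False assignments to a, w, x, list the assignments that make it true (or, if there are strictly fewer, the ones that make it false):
is false only for:
  a=False, w=False, x=False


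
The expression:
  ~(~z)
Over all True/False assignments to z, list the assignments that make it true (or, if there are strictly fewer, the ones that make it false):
is true only for:
  z=True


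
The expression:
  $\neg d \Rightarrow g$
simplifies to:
$d \vee g$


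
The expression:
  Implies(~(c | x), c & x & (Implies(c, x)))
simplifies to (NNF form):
c | x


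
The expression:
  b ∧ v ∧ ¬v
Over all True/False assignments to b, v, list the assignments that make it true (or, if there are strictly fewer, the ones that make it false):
is never true.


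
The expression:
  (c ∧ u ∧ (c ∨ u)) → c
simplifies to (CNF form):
True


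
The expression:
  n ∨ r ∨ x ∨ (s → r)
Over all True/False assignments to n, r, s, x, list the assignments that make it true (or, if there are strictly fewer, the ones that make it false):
is false only for:
  n=False, r=False, s=True, x=False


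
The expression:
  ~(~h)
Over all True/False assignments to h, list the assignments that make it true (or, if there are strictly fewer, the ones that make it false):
is true only for:
  h=True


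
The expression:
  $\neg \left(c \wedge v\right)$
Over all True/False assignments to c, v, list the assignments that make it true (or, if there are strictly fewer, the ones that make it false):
is false only for:
  c=True, v=True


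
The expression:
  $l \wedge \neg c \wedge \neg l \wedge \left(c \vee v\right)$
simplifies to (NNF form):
$\text{False}$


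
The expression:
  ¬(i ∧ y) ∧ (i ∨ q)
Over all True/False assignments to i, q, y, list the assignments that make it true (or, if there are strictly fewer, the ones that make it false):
is true only for:
  i=False, q=True, y=False;
  i=False, q=True, y=True;
  i=True, q=False, y=False;
  i=True, q=True, y=False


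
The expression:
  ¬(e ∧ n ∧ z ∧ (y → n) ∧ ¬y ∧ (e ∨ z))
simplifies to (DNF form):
y ∨ ¬e ∨ ¬n ∨ ¬z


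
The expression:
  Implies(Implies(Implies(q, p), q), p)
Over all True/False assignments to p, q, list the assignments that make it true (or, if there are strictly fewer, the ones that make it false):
is false only for:
  p=False, q=True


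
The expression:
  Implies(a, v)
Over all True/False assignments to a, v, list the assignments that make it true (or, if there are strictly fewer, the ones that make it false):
is false only for:
  a=True, v=False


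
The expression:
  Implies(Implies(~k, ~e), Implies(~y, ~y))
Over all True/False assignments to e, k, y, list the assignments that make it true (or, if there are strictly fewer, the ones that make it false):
is always true.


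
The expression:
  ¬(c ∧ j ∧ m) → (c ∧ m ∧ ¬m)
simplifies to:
c ∧ j ∧ m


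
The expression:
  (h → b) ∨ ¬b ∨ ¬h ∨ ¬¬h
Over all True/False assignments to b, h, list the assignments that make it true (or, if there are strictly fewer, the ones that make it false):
is always true.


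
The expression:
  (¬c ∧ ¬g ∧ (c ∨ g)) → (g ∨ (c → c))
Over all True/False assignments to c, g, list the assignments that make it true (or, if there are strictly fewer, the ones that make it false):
is always true.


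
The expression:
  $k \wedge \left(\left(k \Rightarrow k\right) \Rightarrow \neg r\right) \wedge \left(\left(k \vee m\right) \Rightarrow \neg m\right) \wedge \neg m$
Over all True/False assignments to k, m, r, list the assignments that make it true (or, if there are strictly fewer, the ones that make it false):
is true only for:
  k=True, m=False, r=False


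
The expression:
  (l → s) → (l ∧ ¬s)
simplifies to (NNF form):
l ∧ ¬s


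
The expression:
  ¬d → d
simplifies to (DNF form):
d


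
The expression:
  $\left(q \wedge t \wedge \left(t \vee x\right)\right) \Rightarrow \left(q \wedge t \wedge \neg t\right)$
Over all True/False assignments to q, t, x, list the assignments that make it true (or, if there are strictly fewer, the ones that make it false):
is false only for:
  q=True, t=True, x=False;
  q=True, t=True, x=True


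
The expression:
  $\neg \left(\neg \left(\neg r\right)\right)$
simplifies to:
$\neg r$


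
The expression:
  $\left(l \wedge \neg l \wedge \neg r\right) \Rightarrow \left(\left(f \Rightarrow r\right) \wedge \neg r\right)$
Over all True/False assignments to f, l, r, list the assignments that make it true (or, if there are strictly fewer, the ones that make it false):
is always true.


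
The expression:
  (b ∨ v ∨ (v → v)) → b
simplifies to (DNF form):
b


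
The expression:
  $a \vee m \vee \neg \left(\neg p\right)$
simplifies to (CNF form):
$a \vee m \vee p$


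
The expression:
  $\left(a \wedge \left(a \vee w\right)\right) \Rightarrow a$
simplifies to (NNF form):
$\text{True}$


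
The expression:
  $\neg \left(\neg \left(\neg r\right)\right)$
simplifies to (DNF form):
$\neg r$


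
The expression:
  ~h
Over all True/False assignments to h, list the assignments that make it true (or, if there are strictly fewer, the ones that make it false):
is true only for:
  h=False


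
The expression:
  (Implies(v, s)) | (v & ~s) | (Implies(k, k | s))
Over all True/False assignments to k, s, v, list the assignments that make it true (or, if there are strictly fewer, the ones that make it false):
is always true.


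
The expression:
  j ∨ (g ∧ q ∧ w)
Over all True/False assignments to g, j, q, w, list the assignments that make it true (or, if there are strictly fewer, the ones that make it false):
is false only for:
  g=False, j=False, q=False, w=False;
  g=False, j=False, q=False, w=True;
  g=False, j=False, q=True, w=False;
  g=False, j=False, q=True, w=True;
  g=True, j=False, q=False, w=False;
  g=True, j=False, q=False, w=True;
  g=True, j=False, q=True, w=False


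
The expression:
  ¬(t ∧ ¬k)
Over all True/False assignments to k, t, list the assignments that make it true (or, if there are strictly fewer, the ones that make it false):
is false only for:
  k=False, t=True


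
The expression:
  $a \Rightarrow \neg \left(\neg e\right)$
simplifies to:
$e \vee \neg a$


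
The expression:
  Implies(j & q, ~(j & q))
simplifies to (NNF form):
~j | ~q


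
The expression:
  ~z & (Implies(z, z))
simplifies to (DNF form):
~z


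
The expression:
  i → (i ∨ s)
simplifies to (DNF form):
True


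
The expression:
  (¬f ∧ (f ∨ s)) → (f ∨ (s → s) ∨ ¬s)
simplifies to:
True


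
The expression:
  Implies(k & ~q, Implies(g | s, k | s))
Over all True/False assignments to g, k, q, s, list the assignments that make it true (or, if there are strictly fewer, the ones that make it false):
is always true.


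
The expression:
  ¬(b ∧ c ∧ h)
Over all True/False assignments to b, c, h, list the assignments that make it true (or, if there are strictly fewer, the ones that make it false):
is false only for:
  b=True, c=True, h=True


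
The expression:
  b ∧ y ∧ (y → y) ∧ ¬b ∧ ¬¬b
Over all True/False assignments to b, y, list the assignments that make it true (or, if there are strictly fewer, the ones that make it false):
is never true.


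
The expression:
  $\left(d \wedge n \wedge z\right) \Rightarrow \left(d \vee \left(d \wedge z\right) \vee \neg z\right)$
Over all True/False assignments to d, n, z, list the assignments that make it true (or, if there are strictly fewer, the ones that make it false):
is always true.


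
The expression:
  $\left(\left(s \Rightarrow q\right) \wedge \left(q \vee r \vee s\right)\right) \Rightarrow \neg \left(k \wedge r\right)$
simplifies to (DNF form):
$\left(s \wedge \neg q\right) \vee \neg k \vee \neg r$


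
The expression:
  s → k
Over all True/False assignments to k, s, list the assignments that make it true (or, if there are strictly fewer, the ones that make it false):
is false only for:
  k=False, s=True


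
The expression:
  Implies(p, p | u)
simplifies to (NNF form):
True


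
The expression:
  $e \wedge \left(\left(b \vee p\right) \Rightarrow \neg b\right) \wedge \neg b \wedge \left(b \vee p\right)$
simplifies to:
$e \wedge p \wedge \neg b$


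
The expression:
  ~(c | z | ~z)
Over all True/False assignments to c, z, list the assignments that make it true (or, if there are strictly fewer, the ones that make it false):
is never true.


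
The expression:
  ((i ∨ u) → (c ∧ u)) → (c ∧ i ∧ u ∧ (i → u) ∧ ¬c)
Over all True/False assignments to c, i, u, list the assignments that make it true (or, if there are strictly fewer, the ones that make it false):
is true only for:
  c=False, i=False, u=True;
  c=False, i=True, u=False;
  c=False, i=True, u=True;
  c=True, i=True, u=False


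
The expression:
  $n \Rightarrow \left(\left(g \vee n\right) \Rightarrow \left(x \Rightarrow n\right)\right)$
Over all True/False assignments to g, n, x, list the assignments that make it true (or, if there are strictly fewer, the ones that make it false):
is always true.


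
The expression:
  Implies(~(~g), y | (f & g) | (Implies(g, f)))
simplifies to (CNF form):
f | y | ~g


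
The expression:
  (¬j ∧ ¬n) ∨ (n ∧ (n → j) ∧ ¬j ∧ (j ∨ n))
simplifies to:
¬j ∧ ¬n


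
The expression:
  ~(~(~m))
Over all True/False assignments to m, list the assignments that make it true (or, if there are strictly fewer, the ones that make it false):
is true only for:
  m=False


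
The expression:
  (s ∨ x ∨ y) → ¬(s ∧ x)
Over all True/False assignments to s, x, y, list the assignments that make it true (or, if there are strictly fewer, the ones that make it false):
is false only for:
  s=True, x=True, y=False;
  s=True, x=True, y=True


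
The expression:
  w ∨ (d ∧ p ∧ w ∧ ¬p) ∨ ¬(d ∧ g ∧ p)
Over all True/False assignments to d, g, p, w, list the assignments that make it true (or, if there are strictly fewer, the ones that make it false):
is false only for:
  d=True, g=True, p=True, w=False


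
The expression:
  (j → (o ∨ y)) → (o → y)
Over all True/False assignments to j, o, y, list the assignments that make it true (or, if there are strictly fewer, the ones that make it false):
is false only for:
  j=False, o=True, y=False;
  j=True, o=True, y=False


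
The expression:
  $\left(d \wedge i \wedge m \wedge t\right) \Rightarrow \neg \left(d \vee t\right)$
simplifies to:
$\neg d \vee \neg i \vee \neg m \vee \neg t$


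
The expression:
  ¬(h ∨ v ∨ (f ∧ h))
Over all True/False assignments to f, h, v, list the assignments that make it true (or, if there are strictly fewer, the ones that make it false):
is true only for:
  f=False, h=False, v=False;
  f=True, h=False, v=False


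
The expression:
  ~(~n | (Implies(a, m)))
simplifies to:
a & n & ~m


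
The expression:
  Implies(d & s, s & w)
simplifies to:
w | ~d | ~s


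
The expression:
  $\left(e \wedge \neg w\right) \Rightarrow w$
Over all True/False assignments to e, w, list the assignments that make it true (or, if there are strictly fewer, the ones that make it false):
is false only for:
  e=True, w=False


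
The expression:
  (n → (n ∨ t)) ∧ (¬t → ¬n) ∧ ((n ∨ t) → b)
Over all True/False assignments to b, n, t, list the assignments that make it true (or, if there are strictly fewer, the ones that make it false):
is true only for:
  b=False, n=False, t=False;
  b=True, n=False, t=False;
  b=True, n=False, t=True;
  b=True, n=True, t=True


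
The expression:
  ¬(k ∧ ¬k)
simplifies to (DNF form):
True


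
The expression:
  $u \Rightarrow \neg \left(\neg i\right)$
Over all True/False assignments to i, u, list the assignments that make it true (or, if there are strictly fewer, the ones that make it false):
is false only for:
  i=False, u=True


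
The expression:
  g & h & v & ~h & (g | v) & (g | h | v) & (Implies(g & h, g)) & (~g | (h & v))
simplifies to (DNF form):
False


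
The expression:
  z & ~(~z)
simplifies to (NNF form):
z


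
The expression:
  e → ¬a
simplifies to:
¬a ∨ ¬e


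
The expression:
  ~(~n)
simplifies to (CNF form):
n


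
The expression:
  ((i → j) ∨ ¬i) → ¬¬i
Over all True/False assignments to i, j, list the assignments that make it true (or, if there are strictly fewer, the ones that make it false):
is true only for:
  i=True, j=False;
  i=True, j=True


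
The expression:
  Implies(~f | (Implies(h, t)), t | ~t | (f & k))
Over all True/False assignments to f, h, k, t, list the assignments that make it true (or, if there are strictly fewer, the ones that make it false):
is always true.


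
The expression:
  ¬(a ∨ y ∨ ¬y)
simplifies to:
False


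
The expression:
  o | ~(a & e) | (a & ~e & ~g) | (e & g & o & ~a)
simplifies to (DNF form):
o | ~a | ~e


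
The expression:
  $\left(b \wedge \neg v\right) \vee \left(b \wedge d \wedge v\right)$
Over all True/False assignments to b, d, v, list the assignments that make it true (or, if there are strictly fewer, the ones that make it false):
is true only for:
  b=True, d=False, v=False;
  b=True, d=True, v=False;
  b=True, d=True, v=True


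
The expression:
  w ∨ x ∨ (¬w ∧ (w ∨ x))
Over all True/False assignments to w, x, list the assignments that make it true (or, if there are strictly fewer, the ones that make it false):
is false only for:
  w=False, x=False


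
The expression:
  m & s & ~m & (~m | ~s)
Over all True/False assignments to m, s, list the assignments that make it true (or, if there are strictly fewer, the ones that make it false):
is never true.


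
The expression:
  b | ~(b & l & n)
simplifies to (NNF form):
True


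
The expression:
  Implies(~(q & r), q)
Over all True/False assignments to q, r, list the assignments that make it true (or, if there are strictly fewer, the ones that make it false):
is true only for:
  q=True, r=False;
  q=True, r=True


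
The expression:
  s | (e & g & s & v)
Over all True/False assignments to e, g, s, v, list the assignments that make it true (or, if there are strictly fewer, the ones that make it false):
is true only for:
  e=False, g=False, s=True, v=False;
  e=False, g=False, s=True, v=True;
  e=False, g=True, s=True, v=False;
  e=False, g=True, s=True, v=True;
  e=True, g=False, s=True, v=False;
  e=True, g=False, s=True, v=True;
  e=True, g=True, s=True, v=False;
  e=True, g=True, s=True, v=True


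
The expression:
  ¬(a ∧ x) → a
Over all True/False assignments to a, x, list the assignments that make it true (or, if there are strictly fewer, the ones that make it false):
is true only for:
  a=True, x=False;
  a=True, x=True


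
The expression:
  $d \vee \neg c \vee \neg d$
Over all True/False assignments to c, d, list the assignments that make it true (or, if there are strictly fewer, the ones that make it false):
is always true.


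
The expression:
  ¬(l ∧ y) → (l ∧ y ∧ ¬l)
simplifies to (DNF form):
l ∧ y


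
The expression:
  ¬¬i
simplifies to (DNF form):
i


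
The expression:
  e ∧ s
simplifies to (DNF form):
e ∧ s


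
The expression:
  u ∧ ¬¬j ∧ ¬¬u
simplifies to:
j ∧ u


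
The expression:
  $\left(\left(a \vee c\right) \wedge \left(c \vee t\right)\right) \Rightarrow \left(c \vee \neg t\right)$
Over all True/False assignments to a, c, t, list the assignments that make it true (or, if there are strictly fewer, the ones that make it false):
is false only for:
  a=True, c=False, t=True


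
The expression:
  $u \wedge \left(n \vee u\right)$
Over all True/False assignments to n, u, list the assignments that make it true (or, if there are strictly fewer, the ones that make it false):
is true only for:
  n=False, u=True;
  n=True, u=True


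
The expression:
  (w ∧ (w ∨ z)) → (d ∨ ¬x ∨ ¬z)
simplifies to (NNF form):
d ∨ ¬w ∨ ¬x ∨ ¬z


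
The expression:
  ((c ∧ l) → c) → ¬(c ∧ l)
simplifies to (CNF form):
¬c ∨ ¬l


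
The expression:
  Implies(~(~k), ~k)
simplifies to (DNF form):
~k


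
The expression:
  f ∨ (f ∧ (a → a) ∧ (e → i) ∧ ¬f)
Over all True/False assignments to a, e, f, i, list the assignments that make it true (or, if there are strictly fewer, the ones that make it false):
is true only for:
  a=False, e=False, f=True, i=False;
  a=False, e=False, f=True, i=True;
  a=False, e=True, f=True, i=False;
  a=False, e=True, f=True, i=True;
  a=True, e=False, f=True, i=False;
  a=True, e=False, f=True, i=True;
  a=True, e=True, f=True, i=False;
  a=True, e=True, f=True, i=True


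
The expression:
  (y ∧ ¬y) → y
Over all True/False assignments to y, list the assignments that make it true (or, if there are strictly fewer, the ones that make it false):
is always true.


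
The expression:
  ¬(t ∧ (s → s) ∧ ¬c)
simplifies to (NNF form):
c ∨ ¬t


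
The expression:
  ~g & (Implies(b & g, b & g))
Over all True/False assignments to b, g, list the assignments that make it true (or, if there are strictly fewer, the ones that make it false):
is true only for:
  b=False, g=False;
  b=True, g=False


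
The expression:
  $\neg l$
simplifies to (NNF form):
$\neg l$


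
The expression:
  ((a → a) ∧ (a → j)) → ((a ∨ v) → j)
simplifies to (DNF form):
a ∨ j ∨ ¬v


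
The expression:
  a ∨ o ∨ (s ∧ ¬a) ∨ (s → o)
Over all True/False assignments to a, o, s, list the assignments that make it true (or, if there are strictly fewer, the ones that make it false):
is always true.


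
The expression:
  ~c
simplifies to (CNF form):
~c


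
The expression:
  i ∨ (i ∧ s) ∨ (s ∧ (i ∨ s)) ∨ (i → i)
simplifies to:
True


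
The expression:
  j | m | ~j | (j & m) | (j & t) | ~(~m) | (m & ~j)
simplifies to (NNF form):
True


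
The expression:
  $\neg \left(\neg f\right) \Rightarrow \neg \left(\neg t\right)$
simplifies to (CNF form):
$t \vee \neg f$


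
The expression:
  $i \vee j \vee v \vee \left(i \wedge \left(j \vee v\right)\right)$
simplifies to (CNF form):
$i \vee j \vee v$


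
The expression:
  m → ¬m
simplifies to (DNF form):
¬m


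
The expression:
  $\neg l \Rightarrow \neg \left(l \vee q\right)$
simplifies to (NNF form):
$l \vee \neg q$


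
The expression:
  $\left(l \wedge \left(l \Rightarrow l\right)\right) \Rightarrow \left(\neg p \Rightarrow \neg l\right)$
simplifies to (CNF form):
$p \vee \neg l$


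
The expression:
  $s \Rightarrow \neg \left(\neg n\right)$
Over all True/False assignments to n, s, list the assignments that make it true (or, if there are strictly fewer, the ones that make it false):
is false only for:
  n=False, s=True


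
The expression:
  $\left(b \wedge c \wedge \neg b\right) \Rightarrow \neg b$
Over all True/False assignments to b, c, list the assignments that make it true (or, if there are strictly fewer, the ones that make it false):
is always true.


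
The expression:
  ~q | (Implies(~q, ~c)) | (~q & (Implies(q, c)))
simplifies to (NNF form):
True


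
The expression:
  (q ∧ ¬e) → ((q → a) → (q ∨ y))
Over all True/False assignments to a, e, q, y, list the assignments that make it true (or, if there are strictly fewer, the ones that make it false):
is always true.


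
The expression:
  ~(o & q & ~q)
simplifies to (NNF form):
True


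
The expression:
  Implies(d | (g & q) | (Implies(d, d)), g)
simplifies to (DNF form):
g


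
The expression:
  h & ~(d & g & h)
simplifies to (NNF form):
h & (~d | ~g)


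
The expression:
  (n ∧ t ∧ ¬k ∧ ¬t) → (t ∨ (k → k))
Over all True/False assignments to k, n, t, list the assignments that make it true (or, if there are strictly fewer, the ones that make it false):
is always true.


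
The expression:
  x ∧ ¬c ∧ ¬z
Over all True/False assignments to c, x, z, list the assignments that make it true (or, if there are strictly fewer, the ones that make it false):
is true only for:
  c=False, x=True, z=False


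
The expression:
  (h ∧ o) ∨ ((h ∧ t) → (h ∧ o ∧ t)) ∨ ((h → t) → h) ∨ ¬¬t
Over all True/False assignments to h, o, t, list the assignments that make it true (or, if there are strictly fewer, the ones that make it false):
is always true.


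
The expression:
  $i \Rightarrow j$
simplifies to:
$j \vee \neg i$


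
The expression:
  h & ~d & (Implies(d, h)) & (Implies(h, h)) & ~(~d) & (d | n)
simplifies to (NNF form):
False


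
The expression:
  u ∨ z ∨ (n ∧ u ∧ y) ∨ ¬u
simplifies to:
True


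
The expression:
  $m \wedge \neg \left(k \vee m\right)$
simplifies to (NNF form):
$\text{False}$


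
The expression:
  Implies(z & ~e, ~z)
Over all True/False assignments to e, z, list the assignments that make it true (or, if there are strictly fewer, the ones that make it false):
is false only for:
  e=False, z=True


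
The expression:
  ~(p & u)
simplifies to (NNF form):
~p | ~u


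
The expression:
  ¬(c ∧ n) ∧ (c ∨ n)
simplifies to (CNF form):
(c ∨ n) ∧ (¬c ∨ ¬n)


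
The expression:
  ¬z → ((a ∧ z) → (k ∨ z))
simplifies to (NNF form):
True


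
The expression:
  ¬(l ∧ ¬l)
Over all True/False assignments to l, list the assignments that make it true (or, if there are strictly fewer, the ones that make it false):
is always true.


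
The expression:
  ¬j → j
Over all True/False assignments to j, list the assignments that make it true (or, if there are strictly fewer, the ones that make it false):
is true only for:
  j=True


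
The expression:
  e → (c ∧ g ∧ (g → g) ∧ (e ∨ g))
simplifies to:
(c ∧ g) ∨ ¬e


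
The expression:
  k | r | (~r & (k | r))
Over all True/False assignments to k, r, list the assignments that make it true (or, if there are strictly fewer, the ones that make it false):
is false only for:
  k=False, r=False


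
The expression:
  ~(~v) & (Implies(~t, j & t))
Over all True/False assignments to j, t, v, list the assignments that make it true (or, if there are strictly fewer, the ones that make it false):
is true only for:
  j=False, t=True, v=True;
  j=True, t=True, v=True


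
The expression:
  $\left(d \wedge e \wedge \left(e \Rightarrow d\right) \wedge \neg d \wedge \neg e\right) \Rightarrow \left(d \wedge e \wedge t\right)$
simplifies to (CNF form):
$\text{True}$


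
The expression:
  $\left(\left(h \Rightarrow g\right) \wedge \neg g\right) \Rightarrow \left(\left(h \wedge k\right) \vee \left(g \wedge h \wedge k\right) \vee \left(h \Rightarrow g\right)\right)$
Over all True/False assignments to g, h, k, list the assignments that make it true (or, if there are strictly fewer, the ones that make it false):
is always true.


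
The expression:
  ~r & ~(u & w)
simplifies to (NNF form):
~r & (~u | ~w)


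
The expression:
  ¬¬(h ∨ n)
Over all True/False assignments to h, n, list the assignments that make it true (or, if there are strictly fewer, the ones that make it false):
is false only for:
  h=False, n=False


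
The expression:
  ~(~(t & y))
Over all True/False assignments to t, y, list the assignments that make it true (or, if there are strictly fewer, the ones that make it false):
is true only for:
  t=True, y=True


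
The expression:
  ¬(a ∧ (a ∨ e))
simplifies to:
¬a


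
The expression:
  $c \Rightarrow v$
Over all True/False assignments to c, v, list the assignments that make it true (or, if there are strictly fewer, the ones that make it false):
is false only for:
  c=True, v=False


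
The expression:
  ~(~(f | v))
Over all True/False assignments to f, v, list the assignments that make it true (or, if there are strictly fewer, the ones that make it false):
is false only for:
  f=False, v=False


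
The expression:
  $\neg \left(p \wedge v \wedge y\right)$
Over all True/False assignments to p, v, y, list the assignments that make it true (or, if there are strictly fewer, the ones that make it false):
is false only for:
  p=True, v=True, y=True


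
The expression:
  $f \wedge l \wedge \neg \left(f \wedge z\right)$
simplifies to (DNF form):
$f \wedge l \wedge \neg z$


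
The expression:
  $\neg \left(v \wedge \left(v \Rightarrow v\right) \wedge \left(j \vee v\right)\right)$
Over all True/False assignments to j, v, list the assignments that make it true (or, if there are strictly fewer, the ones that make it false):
is true only for:
  j=False, v=False;
  j=True, v=False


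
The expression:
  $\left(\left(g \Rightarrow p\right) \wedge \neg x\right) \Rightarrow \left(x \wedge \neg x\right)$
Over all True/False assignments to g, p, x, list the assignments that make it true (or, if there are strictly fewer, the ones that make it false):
is false only for:
  g=False, p=False, x=False;
  g=False, p=True, x=False;
  g=True, p=True, x=False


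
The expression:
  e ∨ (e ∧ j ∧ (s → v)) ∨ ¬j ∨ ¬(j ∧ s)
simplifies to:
e ∨ ¬j ∨ ¬s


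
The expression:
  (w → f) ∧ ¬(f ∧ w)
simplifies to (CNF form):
¬w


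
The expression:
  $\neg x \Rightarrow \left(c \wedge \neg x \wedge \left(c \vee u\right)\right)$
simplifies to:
$c \vee x$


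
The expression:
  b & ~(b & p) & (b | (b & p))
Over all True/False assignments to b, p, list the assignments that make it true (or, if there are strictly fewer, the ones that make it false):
is true only for:
  b=True, p=False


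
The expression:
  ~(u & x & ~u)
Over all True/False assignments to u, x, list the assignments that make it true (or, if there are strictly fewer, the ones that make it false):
is always true.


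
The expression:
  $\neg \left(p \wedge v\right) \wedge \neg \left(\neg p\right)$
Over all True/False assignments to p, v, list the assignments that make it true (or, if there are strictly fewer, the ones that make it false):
is true only for:
  p=True, v=False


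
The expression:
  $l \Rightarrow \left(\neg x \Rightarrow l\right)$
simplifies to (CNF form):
$\text{True}$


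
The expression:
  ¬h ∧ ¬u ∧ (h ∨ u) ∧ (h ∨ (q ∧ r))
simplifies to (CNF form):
False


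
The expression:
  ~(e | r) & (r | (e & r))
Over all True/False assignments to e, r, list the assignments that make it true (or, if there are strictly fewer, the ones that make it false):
is never true.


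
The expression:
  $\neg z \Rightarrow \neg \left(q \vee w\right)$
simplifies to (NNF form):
$z \vee \left(\neg q \wedge \neg w\right)$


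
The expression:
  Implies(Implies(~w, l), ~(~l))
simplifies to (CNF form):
l | ~w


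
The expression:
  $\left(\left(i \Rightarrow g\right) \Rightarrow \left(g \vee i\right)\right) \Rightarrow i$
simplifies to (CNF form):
$i \vee \neg g$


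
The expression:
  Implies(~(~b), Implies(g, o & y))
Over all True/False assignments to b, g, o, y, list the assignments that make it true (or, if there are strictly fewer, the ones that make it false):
is false only for:
  b=True, g=True, o=False, y=False;
  b=True, g=True, o=False, y=True;
  b=True, g=True, o=True, y=False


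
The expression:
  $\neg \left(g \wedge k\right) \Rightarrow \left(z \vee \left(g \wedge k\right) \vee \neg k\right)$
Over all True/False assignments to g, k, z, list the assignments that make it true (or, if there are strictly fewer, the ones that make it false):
is false only for:
  g=False, k=True, z=False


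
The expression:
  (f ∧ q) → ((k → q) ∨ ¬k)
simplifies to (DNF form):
True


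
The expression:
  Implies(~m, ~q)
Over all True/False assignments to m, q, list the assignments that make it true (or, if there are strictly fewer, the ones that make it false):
is false only for:
  m=False, q=True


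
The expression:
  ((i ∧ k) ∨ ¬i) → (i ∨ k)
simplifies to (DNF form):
i ∨ k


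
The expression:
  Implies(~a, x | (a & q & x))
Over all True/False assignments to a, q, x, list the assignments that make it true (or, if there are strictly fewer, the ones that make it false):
is false only for:
  a=False, q=False, x=False;
  a=False, q=True, x=False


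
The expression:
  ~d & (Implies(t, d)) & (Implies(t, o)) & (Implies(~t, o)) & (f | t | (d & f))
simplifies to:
f & o & ~d & ~t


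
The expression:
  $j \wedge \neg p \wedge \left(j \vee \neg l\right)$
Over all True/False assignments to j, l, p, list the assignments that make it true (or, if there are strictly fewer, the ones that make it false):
is true only for:
  j=True, l=False, p=False;
  j=True, l=True, p=False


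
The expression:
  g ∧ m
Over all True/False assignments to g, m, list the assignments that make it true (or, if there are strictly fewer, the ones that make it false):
is true only for:
  g=True, m=True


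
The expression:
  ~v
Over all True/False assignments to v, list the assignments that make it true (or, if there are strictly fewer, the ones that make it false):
is true only for:
  v=False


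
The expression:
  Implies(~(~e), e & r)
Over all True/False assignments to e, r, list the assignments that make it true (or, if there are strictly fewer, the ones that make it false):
is false only for:
  e=True, r=False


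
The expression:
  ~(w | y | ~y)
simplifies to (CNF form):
False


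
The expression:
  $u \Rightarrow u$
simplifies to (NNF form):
$\text{True}$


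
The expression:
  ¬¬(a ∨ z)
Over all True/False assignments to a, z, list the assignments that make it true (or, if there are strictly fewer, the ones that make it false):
is false only for:
  a=False, z=False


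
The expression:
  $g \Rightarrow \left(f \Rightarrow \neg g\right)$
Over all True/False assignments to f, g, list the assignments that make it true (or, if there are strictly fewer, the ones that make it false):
is false only for:
  f=True, g=True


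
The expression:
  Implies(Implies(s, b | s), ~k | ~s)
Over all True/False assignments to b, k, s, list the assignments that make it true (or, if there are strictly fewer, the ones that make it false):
is false only for:
  b=False, k=True, s=True;
  b=True, k=True, s=True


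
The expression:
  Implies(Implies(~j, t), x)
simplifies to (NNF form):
x | (~j & ~t)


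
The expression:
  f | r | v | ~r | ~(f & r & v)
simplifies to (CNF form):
True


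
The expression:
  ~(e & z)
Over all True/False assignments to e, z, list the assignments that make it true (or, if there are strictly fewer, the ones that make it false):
is false only for:
  e=True, z=True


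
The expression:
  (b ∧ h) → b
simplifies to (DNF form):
True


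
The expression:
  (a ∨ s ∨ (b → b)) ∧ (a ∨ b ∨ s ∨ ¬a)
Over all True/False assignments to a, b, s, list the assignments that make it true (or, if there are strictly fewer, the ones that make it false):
is always true.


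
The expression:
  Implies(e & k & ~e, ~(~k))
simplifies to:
True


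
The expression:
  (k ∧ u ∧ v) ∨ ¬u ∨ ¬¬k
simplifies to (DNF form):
k ∨ ¬u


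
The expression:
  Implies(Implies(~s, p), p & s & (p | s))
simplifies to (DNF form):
(p & s) | (~p & ~s)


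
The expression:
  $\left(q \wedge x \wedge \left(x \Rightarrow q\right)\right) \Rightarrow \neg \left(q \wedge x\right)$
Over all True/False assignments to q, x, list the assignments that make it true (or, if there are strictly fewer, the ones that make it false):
is false only for:
  q=True, x=True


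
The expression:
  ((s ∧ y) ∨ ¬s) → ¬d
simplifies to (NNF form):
(s ∧ ¬y) ∨ ¬d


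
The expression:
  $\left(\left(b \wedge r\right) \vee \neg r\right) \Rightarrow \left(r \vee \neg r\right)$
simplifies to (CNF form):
$\text{True}$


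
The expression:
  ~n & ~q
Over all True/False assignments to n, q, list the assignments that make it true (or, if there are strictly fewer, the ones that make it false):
is true only for:
  n=False, q=False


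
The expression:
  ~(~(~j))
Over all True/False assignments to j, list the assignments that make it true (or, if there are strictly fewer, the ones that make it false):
is true only for:
  j=False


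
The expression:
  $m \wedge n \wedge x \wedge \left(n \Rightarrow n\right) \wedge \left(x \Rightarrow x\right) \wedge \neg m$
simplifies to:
$\text{False}$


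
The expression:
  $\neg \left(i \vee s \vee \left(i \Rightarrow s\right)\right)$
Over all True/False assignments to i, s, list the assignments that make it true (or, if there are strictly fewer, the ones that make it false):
is never true.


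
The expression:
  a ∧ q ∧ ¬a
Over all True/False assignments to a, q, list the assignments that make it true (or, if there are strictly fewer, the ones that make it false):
is never true.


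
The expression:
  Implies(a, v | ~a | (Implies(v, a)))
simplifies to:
True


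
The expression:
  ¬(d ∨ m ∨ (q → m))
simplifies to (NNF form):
q ∧ ¬d ∧ ¬m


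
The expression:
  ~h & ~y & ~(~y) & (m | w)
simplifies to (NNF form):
False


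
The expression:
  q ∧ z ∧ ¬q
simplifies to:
False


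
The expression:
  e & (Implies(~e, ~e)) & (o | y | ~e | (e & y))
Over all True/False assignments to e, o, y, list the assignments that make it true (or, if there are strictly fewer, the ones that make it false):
is true only for:
  e=True, o=False, y=True;
  e=True, o=True, y=False;
  e=True, o=True, y=True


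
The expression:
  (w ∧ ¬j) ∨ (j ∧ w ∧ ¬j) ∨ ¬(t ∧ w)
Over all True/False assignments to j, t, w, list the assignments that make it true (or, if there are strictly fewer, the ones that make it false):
is false only for:
  j=True, t=True, w=True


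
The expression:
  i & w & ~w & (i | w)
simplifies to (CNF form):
False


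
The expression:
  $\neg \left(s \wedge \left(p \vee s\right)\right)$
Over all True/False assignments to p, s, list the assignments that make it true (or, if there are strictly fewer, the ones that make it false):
is true only for:
  p=False, s=False;
  p=True, s=False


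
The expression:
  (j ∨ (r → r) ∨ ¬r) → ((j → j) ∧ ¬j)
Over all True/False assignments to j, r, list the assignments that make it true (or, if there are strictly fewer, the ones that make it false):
is true only for:
  j=False, r=False;
  j=False, r=True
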